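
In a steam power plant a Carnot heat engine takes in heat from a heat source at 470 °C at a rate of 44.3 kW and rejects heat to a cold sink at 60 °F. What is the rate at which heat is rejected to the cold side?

Q̇_C ≈ 17.21 kW

T_H = 470 °C → 470 + 273.15 = 743.15 K.
T_C = 60 °F → (60 − 32) × 5/9 = 15.56 °C = 288.71 K.
Carnot efficiency: η = 1 − T_C/T_H = 1 − 288.71/743.15 = 0.6115.
For a reversible cycle Q_C/Q_H = T_C/T_H, so Q_C = 44.3 × 288.71/743.15 = 17.21 kW.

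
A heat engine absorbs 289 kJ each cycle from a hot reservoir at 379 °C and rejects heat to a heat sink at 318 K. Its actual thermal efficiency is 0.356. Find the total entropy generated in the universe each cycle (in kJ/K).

T_H = 379 °C → 379 + 273.15 = 652.15 K.
W = η·Q_H = 0.356 × 289 = 102.9 kJ, so Q_C = Q_H − W = 186.1 kJ.
Entropy balance on the reservoirs: −Q_H/T_H = -0.4431 kJ/K, +Q_C/T_C = 0.5853 kJ/K.
ΔS_univ = −Q_H/T_H + Q_C/T_C = 0.1421 kJ/K (> 0, since η = 0.356 < η_Carnot = 0.512).

ΔS_univ ≈ 0.1421 kJ/K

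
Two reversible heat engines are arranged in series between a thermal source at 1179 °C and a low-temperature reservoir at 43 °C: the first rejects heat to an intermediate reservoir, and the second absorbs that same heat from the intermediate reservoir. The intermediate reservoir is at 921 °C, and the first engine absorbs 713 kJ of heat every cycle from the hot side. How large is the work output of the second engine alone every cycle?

T_H = 1179 °C → 1179 + 273.15 = 1452.15 K.
T_C = 43 °C → 43 + 273.15 = 316.15 K.
T_m = 921 °C → 921 + 273.15 = 1194.15 K.
Heat entering the second stage: Q_m = Q_H·(T_m/T_H) = 713 × 1194.15/1452.15 = 586 kJ.
Second-stage efficiency η₂ = 1 − T_C/T_m = 1 − 316.15/1194.15 = 0.7353, so W₂ = η₂·Q_m = 431 kJ.

W₂ ≈ 431 kJ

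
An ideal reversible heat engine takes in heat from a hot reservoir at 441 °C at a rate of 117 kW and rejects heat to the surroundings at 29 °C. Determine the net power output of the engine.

T_H = 441 °C → 441 + 273.15 = 714.15 K.
T_C = 29 °C → 29 + 273.15 = 302.15 K.
η_rev = 1 − T_C/T_H = 1 − 302.15/714.15 = 0.5769.
W = η·Q_H = 0.5769 × 117 = 67.50 kW.

Ẇ ≈ 67.50 kW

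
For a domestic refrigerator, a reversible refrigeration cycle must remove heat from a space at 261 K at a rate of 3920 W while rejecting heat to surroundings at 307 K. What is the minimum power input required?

COP_R = T_C/(T_H − T_C) = 261.00/46.00 = 5.6739.
W = Q_C/COP_R = 3920/5.6739 = 691 W.

Ẇ_in ≈ 691 W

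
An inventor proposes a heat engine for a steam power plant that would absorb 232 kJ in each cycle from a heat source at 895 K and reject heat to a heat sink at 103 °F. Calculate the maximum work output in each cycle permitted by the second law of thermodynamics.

W_max ≈ 151 kJ

T_C = 103 °F → (103 − 32) × 5/9 = 39.44 °C = 312.59 K.
The second-law ceiling is the Carnot efficiency, η_max = 1 − T_C/T_H = 1 − 312.59/895.00 = 0.6507.
W_max = η_max · Q_H = 0.6507 × 232 = 151 kJ.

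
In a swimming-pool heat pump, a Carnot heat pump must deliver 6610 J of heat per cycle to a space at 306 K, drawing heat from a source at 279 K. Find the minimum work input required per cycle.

Reversible heating COP: COP_HP = T_H/(T_H − T_C) = 306.00/27.00 = 11.3333.
W = Q_H/COP_HP = 6610/11.3333 = 583.2 J.

W_in ≈ 583.2 J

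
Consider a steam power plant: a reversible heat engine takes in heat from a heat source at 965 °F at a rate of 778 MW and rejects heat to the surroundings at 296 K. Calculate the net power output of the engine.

T_H = 965 °F → (965 − 32) × 5/9 = 518.33 °C = 791.48 K.
Carnot efficiency: η = 1 − T_C/T_H = 1 − 296.00/791.48 = 0.6260.
W = η·Q_H = 0.6260 × 778 = 487.0 MW.

Ẇ ≈ 487.0 MW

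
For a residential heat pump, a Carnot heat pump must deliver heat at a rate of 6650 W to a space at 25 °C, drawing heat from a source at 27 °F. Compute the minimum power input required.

Ẇ_in ≈ 620 W

T_H = 25 °C → 25 + 273.15 = 298.15 K.
T_C = 27 °F → (27 − 32) × 5/9 = -2.78 °C = 270.37 K.
COP_HP = T_H/(T_H − T_C) = 298.15/27.78 = 10.7334.
W = Q_H/COP_HP = 6650/10.7334 = 620 W.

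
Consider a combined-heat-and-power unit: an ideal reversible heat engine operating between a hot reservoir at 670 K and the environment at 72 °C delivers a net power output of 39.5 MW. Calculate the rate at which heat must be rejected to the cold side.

Q̇_C ≈ 41.97 MW

T_C = 72 °C → 72 + 273.15 = 345.15 K.
Since the cycle is reversible, η = 1 − T_C/T_H = 1 − 345.15/670.00 = 0.4849.
Since Q_C/Q_H = T_C/T_H and Q_H = W/η, Q_C = W·T_C/(T_H − T_C) = 39.5 × 345.15/324.85 = 41.97 MW.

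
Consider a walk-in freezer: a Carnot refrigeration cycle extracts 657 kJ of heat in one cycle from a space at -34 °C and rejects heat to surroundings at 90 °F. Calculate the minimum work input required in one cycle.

T_H = 90 °F → (90 − 32) × 5/9 = 32.22 °C = 305.37 K.
T_C = -34 °C → -34 + 273.15 = 239.15 K.
For a reversible refrigerator, COP_R = T_C/(T_H − T_C) = 239.15/66.22 = 3.6113.
W = Q_C/COP_R = 657/3.6113 = 182 kJ.

W_in ≈ 182 kJ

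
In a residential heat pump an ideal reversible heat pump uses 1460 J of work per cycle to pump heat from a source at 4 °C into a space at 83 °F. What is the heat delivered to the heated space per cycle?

T_H = 83 °F → (83 − 32) × 5/9 = 28.33 °C = 301.48 K.
T_C = 4 °C → 4 + 273.15 = 277.15 K.
For a reversible heat pump, COP_HP = T_H/(T_H − T_C) = 301.48/24.33 = 12.3897.
Q_H = COP_HP · W = 12.3897 × 1460 = 18100 J.

Q_H ≈ 18100 J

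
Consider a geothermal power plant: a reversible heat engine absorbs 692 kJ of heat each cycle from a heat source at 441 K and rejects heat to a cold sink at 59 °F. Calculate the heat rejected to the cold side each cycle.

Q_C ≈ 452 kJ

T_C = 59 °F → (59 − 32) × 5/9 = 15.00 °C = 288.15 K.
Since the cycle is reversible, η = 1 − T_C/T_H = 1 − 288.15/441.00 = 0.3466.
For a reversible cycle Q_C/Q_H = T_C/T_H, so Q_C = 692 × 288.15/441.00 = 452 kJ.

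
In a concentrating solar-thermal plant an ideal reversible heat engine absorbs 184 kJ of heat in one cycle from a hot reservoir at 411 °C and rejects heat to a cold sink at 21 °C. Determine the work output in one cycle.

T_H = 411 °C → 411 + 273.15 = 684.15 K.
T_C = 21 °C → 21 + 273.15 = 294.15 K.
η_rev = 1 − T_C/T_H = 1 − 294.15/684.15 = 0.5701.
W = η·Q_H = 0.5701 × 184 = 105 kJ.

W ≈ 105 kJ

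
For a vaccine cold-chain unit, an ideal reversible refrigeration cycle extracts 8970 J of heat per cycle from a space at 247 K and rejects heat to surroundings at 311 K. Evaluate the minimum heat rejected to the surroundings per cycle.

For a reversible cycle Q_H/Q_C = T_H/T_C, so Q_H = Q_C·T_H/T_C = 8970 × 311.00/247.00 = 11300 J.

Q_H ≈ 11300 J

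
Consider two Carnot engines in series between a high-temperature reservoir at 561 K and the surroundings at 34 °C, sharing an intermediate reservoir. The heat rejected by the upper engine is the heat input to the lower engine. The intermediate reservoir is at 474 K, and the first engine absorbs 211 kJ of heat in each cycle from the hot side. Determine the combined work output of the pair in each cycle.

W_total ≈ 95.5 kJ

T_C = 34 °C → 34 + 273.15 = 307.15 K.
Two reversible stages in series are equivalent to a single Carnot engine between T_H and T_C, so η_total = 1 − T_C/T_H = 1 − 307.15/561.00 = 0.4525.
W_total = η_total · Q_H = 0.4525 × 211 = 95.5 kJ.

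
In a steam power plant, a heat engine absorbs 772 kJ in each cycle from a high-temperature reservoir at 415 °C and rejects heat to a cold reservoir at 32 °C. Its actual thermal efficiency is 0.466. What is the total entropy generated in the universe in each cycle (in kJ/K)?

ΔS_univ ≈ 0.2291 kJ/K

T_H = 415 °C → 415 + 273.15 = 688.15 K.
T_C = 32 °C → 32 + 273.15 = 305.15 K.
W = η·Q_H = 0.466 × 772 = 359.8 kJ, so Q_C = Q_H − W = 412.2 kJ.
Entropy balance on the reservoirs: −Q_H/T_H = -1.122 kJ/K, +Q_C/T_C = 1.351 kJ/K.
ΔS_univ = −Q_H/T_H + Q_C/T_C = 0.2291 kJ/K (> 0, since η = 0.466 < η_Carnot = 0.557).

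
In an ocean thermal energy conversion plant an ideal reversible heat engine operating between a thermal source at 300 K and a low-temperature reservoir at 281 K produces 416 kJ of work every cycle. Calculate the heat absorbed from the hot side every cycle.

Q_H ≈ 6568 kJ

For a reversible engine, η = 1 − T_C/T_H = 1 − 281.00/300.00 = 0.0633.
Q_H = W/η = 416/0.0633 = 6568 kJ.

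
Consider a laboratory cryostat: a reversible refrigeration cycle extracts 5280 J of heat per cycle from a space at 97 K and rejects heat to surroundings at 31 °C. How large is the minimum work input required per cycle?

T_H = 31 °C → 31 + 273.15 = 304.15 K.
Carnot COP: COP_R = T_C/(T_H − T_C) = 97.00/207.15 = 0.4683.
W = Q_C/COP_R = 5280/0.4683 = 11300 J.

W_in ≈ 11300 J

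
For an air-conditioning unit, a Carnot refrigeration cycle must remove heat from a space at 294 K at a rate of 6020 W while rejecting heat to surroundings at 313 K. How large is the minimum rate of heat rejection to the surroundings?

Q̇_H ≈ 6410 W

For a reversible cycle Q_H/Q_C = T_H/T_C, so Q_H = Q_C·T_H/T_C = 6020 × 313.00/294.00 = 6410 W.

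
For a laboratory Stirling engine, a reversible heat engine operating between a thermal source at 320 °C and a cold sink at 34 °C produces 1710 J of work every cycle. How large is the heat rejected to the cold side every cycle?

T_H = 320 °C → 320 + 273.15 = 593.15 K.
T_C = 34 °C → 34 + 273.15 = 307.15 K.
η_rev = 1 − T_C/T_H = 1 − 307.15/593.15 = 0.4822.
Since Q_C/Q_H = T_C/T_H and Q_H = W/η, Q_C = W·T_C/(T_H − T_C) = 1710 × 307.15/286.00 = 1840 J.

Q_C ≈ 1840 J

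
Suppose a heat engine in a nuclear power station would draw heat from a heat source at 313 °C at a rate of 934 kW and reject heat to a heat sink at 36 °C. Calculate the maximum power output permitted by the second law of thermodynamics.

Ẇ_max ≈ 441 kW

T_H = 313 °C → 313 + 273.15 = 586.15 K.
T_C = 36 °C → 36 + 273.15 = 309.15 K.
No engine can exceed the Carnot limit: η_max = 1 − T_C/T_H = 1 − 309.15/586.15 = 0.4726.
W_max = η_max · Q_H = 0.4726 × 934 = 441 kW.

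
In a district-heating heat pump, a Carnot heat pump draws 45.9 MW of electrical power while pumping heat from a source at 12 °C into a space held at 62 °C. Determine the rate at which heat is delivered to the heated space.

T_H = 62 °C → 62 + 273.15 = 335.15 K.
T_C = 12 °C → 12 + 273.15 = 285.15 K.
Reversible heating COP: COP_HP = T_H/(T_H − T_C) = 335.15/50.00 = 6.7030.
Q_H = COP_HP · W = 6.7030 × 45.9 = 307.7 MW.

Q̇_H ≈ 307.7 MW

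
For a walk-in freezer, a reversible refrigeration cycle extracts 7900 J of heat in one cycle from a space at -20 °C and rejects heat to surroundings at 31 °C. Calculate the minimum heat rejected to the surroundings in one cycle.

T_H = 31 °C → 31 + 273.15 = 304.15 K.
T_C = -20 °C → -20 + 273.15 = 253.15 K.
For a reversible cycle Q_H/Q_C = T_H/T_C, so Q_H = Q_C·T_H/T_C = 7900 × 304.15/253.15 = 9492 J.

Q_H ≈ 9492 J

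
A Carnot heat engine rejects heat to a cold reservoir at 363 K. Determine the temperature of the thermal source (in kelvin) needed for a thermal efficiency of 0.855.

T_H ≈ 2500 K

From η = 1 − T_C/T_H, solving for T_H gives T_H = T_C/(1 − η) = 363.00/(1 − 0.855) = 2500 K.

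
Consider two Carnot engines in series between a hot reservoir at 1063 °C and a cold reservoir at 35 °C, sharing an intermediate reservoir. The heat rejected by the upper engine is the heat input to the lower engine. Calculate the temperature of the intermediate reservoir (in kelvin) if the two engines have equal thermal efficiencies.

T_H = 1063 °C → 1063 + 273.15 = 1336.15 K.
T_C = 35 °C → 35 + 273.15 = 308.15 K.
Equal efficiencies require 1 − T_m/T_H = 1 − T_C/T_m, i.e. T_m/T_H = T_C/T_m, so T_m = √(T_H·T_C) = √(1336.15 × 308.15) = 642 K.

T_m ≈ 642 K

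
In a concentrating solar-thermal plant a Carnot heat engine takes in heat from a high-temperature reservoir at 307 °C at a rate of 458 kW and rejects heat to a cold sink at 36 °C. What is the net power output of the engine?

Ẇ ≈ 214 kW

T_H = 307 °C → 307 + 273.15 = 580.15 K.
T_C = 36 °C → 36 + 273.15 = 309.15 K.
For a reversible engine, η = 1 − T_C/T_H = 1 − 309.15/580.15 = 0.4671.
W = η·Q_H = 0.4671 × 458 = 214 kW.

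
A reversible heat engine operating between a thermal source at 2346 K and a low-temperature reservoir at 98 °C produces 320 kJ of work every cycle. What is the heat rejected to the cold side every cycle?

T_C = 98 °C → 98 + 273.15 = 371.15 K.
Since the cycle is reversible, η = 1 − T_C/T_H = 1 − 371.15/2346.00 = 0.8418.
Since Q_C/Q_H = T_C/T_H and Q_H = W/η, Q_C = W·T_C/(T_H − T_C) = 320 × 371.15/1974.85 = 60.14 kJ.

Q_C ≈ 60.14 kJ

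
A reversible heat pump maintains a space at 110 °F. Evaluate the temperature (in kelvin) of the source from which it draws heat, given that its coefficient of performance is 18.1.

T_C ≈ 299 K

T_H = 110 °F → (110 − 32) × 5/9 = 43.33 °C = 316.48 K.
COP_HP = T_H/(T_H − T_C) ⇒ T_C = T_H·(COP_HP − 1)/COP_HP = 316.48 × (18.1 − 1)/18.1 = 299 K.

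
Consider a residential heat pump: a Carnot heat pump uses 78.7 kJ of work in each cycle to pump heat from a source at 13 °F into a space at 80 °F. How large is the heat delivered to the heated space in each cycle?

T_H = 80 °F → (80 − 32) × 5/9 = 26.67 °C = 299.82 K.
T_C = 13 °F → (13 − 32) × 5/9 = -10.56 °C = 262.59 K.
For a reversible heat pump, COP_HP = T_H/(T_H − T_C) = 299.82/37.22 = 8.0548.
Q_H = COP_HP · W = 8.0548 × 78.7 = 634 kJ.

Q_H ≈ 634 kJ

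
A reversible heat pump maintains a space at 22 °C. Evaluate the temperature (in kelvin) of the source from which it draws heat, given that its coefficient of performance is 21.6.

T_C ≈ 281.5 K

T_H = 22 °C → 22 + 273.15 = 295.15 K.
COP_HP = T_H/(T_H − T_C) ⇒ T_C = T_H·(COP_HP − 1)/COP_HP = 295.15 × (21.6 − 1)/21.6 = 281.5 K.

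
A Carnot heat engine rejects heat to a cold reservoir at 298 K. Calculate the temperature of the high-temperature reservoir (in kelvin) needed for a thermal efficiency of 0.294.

From η = 1 − T_C/T_H, solving for T_H gives T_H = T_C/(1 − η) = 298.00/(1 − 0.294) = 422 K.

T_H ≈ 422 K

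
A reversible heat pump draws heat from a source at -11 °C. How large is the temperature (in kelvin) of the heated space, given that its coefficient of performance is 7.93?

T_C = -11 °C → -11 + 273.15 = 262.15 K.
COP_HP = T_H/(T_H − T_C) ⇒ T_H = T_C·COP_HP/(COP_HP − 1) = 262.15 × 7.93/(7.93 − 1) = 300 K.

T_H ≈ 300 K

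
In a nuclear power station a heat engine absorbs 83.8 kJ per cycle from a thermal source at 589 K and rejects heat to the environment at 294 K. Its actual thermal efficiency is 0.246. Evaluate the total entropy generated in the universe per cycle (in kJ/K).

ΔS_univ ≈ 0.0726 kJ/K

W = η·Q_H = 0.246 × 83.8 = 20.61 kJ, so Q_C = Q_H − W = 63.19 kJ.
The hot reservoir loses entropy Q_H/T_H = 83.8/589.00 = 0.1423 kJ/K; the cold reservoir gains Q_C/T_C = 63.19/294.00 = 0.2149 kJ/K.
ΔS_univ = −Q_H/T_H + Q_C/T_C = 0.0726 kJ/K (> 0, since η = 0.246 < η_Carnot = 0.501).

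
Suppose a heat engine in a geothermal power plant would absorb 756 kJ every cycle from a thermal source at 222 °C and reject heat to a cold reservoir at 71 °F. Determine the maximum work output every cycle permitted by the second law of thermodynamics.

W_max ≈ 305.9 kJ

T_H = 222 °C → 222 + 273.15 = 495.15 K.
T_C = 71 °F → (71 − 32) × 5/9 = 21.67 °C = 294.82 K.
The second-law ceiling is the Carnot efficiency, η_max = 1 − T_C/T_H = 1 − 294.82/495.15 = 0.4046.
W_max = η_max · Q_H = 0.4046 × 756 = 305.9 kJ.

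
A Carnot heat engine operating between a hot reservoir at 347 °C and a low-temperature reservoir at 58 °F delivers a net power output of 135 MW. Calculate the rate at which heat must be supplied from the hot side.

T_H = 347 °C → 347 + 273.15 = 620.15 K.
T_C = 58 °F → (58 − 32) × 5/9 = 14.44 °C = 287.59 K.
Carnot efficiency: η = 1 − T_C/T_H = 1 − 287.59/620.15 = 0.5363.
Q_H = W/η = 135/0.5363 = 251.7 MW.

Q̇_H ≈ 251.7 MW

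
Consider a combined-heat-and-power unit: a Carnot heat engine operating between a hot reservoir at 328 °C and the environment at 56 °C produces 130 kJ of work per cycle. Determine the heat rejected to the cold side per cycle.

T_H = 328 °C → 328 + 273.15 = 601.15 K.
T_C = 56 °C → 56 + 273.15 = 329.15 K.
η_rev = 1 − T_C/T_H = 1 − 329.15/601.15 = 0.4525.
Since Q_C/Q_H = T_C/T_H and Q_H = W/η, Q_C = W·T_C/(T_H − T_C) = 130 × 329.15/272.00 = 157.3 kJ.

Q_C ≈ 157.3 kJ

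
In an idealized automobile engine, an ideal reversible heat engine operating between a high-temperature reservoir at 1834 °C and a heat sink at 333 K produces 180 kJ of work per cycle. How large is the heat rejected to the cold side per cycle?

Q_C ≈ 33.8 kJ

T_H = 1834 °C → 1834 + 273.15 = 2107.15 K.
The Carnot efficiency is η = 1 − T_C/T_H = 1 − 333.00/2107.15 = 0.8420.
Since Q_C/Q_H = T_C/T_H and Q_H = W/η, Q_C = W·T_C/(T_H − T_C) = 180 × 333.00/1774.15 = 33.8 kJ.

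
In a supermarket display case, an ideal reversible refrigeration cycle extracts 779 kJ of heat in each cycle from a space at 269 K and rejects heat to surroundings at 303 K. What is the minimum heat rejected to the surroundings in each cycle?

Q_H ≈ 877.5 kJ

For a reversible cycle Q_H/Q_C = T_H/T_C, so Q_H = Q_C·T_H/T_C = 779 × 303.00/269.00 = 877.5 kJ.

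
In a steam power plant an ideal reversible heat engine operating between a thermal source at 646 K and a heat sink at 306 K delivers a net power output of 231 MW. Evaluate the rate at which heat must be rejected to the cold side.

Q̇_C ≈ 207.9 MW

Carnot efficiency: η = 1 − T_C/T_H = 1 − 306.00/646.00 = 0.5263.
Since Q_C/Q_H = T_C/T_H and Q_H = W/η, Q_C = W·T_C/(T_H − T_C) = 231 × 306.00/340.00 = 207.9 MW.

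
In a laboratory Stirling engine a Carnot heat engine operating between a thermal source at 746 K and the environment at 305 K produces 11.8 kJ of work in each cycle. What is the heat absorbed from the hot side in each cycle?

Since the cycle is reversible, η = 1 − T_C/T_H = 1 − 305.00/746.00 = 0.5912.
Q_H = W/η = 11.8/0.5912 = 20.0 kJ.

Q_H ≈ 20.0 kJ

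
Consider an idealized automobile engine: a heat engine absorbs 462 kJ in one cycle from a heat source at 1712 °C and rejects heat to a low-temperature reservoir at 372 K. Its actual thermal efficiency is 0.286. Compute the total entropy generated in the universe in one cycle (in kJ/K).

ΔS_univ ≈ 0.654 kJ/K

T_H = 1712 °C → 1712 + 273.15 = 1985.15 K.
W = η·Q_H = 0.286 × 462 = 132.1 kJ, so Q_C = Q_H − W = 329.9 kJ.
The hot reservoir loses entropy Q_H/T_H = 462/1985.15 = 0.2327 kJ/K; the cold reservoir gains Q_C/T_C = 329.9/372.00 = 0.8867 kJ/K.
ΔS_univ = −Q_H/T_H + Q_C/T_C = 0.654 kJ/K (> 0, since η = 0.286 < η_Carnot = 0.813).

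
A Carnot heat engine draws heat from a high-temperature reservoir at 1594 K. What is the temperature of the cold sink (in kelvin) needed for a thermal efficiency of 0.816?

From η = 1 − T_C/T_H, T_C = T_H·(1 − η) = 1594.00 × (1 − 0.816) = 293 K.

T_C ≈ 293 K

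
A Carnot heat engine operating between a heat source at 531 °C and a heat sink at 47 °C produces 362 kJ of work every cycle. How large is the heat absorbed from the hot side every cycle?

T_H = 531 °C → 531 + 273.15 = 804.15 K.
T_C = 47 °C → 47 + 273.15 = 320.15 K.
The Carnot efficiency is η = 1 − T_C/T_H = 1 − 320.15/804.15 = 0.6019.
Q_H = W/η = 362/0.6019 = 601.5 kJ.

Q_H ≈ 601.5 kJ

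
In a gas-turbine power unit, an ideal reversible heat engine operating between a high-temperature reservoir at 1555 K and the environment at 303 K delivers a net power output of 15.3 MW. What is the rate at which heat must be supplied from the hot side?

η_rev = 1 − T_C/T_H = 1 − 303.00/1555.00 = 0.8051.
Q_H = W/η = 15.3/0.8051 = 19.00 MW.

Q̇_H ≈ 19.00 MW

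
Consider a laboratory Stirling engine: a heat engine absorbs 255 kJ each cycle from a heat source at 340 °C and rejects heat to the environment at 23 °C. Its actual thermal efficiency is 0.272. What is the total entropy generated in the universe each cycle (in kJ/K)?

ΔS_univ ≈ 0.211 kJ/K

T_H = 340 °C → 340 + 273.15 = 613.15 K.
T_C = 23 °C → 23 + 273.15 = 296.15 K.
W = η·Q_H = 0.272 × 255 = 69.36 kJ, so Q_C = Q_H − W = 185.6 kJ.
Reservoir entropy changes: ΔS_H = −Q_H/T_H = −255/613.15 = -0.4159 kJ/K and ΔS_C = +Q_C/T_C = 185.6/296.15 = 0.6268 kJ/K.
ΔS_univ = −Q_H/T_H + Q_C/T_C = 0.211 kJ/K (> 0, since η = 0.272 < η_Carnot = 0.517).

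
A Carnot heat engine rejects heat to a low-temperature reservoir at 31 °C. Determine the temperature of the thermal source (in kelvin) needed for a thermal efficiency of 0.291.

T_H ≈ 429 K

T_C = 31 °C → 31 + 273.15 = 304.15 K.
From η = 1 − T_C/T_H, solving for T_H gives T_H = T_C/(1 − η) = 304.15/(1 − 0.291) = 429 K.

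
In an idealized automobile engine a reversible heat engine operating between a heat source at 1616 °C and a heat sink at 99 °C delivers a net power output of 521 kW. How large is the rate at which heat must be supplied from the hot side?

T_H = 1616 °C → 1616 + 273.15 = 1889.15 K.
T_C = 99 °C → 99 + 273.15 = 372.15 K.
η_rev = 1 − T_C/T_H = 1 − 372.15/1889.15 = 0.8030.
Q_H = W/η = 521/0.8030 = 649 kW.

Q̇_H ≈ 649 kW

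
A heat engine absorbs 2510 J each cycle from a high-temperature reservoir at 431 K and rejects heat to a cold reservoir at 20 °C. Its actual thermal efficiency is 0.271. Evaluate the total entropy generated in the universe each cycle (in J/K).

ΔS_univ ≈ 0.418 J/K

T_C = 20 °C → 20 + 273.15 = 293.15 K.
W = η·Q_H = 0.271 × 2510 = 680.2 J, so Q_C = Q_H − W = 1830 J.
Reservoir entropy changes: ΔS_H = −Q_H/T_H = −2510/431.00 = -5.824 J/K and ΔS_C = +Q_C/T_C = 1830/293.15 = 6.242 J/K.
ΔS_univ = −Q_H/T_H + Q_C/T_C = 0.418 J/K (> 0, since η = 0.271 < η_Carnot = 0.320).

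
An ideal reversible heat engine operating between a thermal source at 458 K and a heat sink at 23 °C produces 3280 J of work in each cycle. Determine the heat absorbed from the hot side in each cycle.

Q_H ≈ 9280 J

T_C = 23 °C → 23 + 273.15 = 296.15 K.
Carnot efficiency: η = 1 − T_C/T_H = 1 − 296.15/458.00 = 0.3534.
Q_H = W/η = 3280/0.3534 = 9280 J.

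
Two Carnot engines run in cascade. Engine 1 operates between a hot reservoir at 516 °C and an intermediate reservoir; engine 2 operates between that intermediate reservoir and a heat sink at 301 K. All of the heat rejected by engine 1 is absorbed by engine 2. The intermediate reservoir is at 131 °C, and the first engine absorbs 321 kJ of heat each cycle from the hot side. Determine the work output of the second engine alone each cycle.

W₂ ≈ 41.96 kJ

T_H = 516 °C → 516 + 273.15 = 789.15 K.
T_m = 131 °C → 131 + 273.15 = 404.15 K.
Heat entering the second stage: Q_m = Q_H·(T_m/T_H) = 321 × 404.15/789.15 = 164.4 kJ.
Second-stage efficiency η₂ = 1 − T_C/T_m = 1 − 301.00/404.15 = 0.2552, so W₂ = η₂·Q_m = 41.96 kJ.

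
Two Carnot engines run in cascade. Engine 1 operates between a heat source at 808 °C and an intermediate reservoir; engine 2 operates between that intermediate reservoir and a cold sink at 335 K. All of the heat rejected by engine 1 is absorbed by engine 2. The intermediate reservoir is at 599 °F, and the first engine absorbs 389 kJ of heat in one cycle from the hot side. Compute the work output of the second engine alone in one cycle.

T_H = 808 °C → 808 + 273.15 = 1081.15 K.
T_m = 599 °F → (599 − 32) × 5/9 = 315.00 °C = 588.15 K.
Heat entering the second stage: Q_m = Q_H·(T_m/T_H) = 389 × 588.15/1081.15 = 211.6 kJ.
Second-stage efficiency η₂ = 1 − T_C/T_m = 1 − 335.00/588.15 = 0.4304, so W₂ = η₂·Q_m = 91.08 kJ.

W₂ ≈ 91.08 kJ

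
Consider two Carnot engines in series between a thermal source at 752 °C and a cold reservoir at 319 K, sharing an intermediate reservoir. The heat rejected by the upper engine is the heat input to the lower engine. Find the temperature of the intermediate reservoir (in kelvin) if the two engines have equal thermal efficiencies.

T_H = 752 °C → 752 + 273.15 = 1025.15 K.
Equal efficiencies require 1 − T_m/T_H = 1 − T_C/T_m, i.e. T_m/T_H = T_C/T_m, so T_m = √(T_H·T_C) = √(1025.15 × 319.00) = 571.9 K.

T_m ≈ 571.9 K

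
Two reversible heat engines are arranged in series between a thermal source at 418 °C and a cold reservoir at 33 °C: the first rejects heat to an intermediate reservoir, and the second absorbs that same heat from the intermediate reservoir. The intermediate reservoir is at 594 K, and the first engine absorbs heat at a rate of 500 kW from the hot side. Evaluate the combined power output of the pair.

Ẇ_total ≈ 279 kW

T_H = 418 °C → 418 + 273.15 = 691.15 K.
T_C = 33 °C → 33 + 273.15 = 306.15 K.
Two reversible stages in series are equivalent to a single Carnot engine between T_H and T_C, so η_total = 1 − T_C/T_H = 1 − 306.15/691.15 = 0.5570.
W_total = η_total · Q_H = 0.5570 × 500 = 279 kW.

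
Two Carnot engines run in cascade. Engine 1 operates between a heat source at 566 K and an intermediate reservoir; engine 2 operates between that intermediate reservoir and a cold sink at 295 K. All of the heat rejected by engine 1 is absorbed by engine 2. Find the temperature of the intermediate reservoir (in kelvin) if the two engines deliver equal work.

T_m ≈ 430.5 K

For reversible stages Q_m = Q_H·(T_m/T_H). Setting W₁ = Q_H(1 − T_m/T_H) equal to W₂ = Q_m(1 − T_C/T_m) = Q_H·(T_m − T_C)/T_H gives T_H − T_m = T_m − T_C, so T_m = (T_H + T_C)/2 = (566.00 + 295.00)/2 = 430.5 K.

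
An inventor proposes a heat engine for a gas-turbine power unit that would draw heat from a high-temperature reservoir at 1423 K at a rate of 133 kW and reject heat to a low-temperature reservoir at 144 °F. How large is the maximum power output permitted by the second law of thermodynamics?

T_C = 144 °F → (144 − 32) × 5/9 = 62.22 °C = 335.37 K.
No engine can exceed the Carnot limit: η_max = 1 − T_C/T_H = 1 − 335.37/1423.00 = 0.7643.
W_max = η_max · Q_H = 0.7643 × 133 = 102 kW.

Ẇ_max ≈ 102 kW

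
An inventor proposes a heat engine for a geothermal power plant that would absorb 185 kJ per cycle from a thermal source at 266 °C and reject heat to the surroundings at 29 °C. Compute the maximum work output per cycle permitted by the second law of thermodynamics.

W_max ≈ 81.32 kJ

T_H = 266 °C → 266 + 273.15 = 539.15 K.
T_C = 29 °C → 29 + 273.15 = 302.15 K.
The second-law ceiling is the Carnot efficiency, η_max = 1 − T_C/T_H = 1 − 302.15/539.15 = 0.4396.
W_max = η_max · Q_H = 0.4396 × 185 = 81.32 kJ.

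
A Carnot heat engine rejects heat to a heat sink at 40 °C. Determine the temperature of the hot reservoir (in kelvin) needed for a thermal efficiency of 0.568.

T_C = 40 °C → 40 + 273.15 = 313.15 K.
From η = 1 − T_C/T_H, solving for T_H gives T_H = T_C/(1 − η) = 313.15/(1 − 0.568) = 725 K.

T_H ≈ 725 K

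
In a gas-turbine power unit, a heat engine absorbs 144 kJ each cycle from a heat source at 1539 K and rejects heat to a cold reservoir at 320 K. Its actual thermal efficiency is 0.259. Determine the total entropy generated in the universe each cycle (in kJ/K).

W = η·Q_H = 0.259 × 144 = 37.30 kJ, so Q_C = Q_H − W = 106.7 kJ.
Reservoir entropy changes: ΔS_H = −Q_H/T_H = −144/1539.00 = -0.09357 kJ/K and ΔS_C = +Q_C/T_C = 106.7/320.00 = 0.3335 kJ/K.
ΔS_univ = −Q_H/T_H + Q_C/T_C = 0.240 kJ/K (> 0, since η = 0.259 < η_Carnot = 0.792).

ΔS_univ ≈ 0.240 kJ/K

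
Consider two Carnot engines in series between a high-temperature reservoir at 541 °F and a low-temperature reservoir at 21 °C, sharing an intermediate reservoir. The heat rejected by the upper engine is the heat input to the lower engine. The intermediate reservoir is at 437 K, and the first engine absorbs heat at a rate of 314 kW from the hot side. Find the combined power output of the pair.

T_H = 541 °F → (541 − 32) × 5/9 = 282.78 °C = 555.93 K.
T_C = 21 °C → 21 + 273.15 = 294.15 K.
Two reversible stages in series are equivalent to a single Carnot engine between T_H and T_C, so η_total = 1 − T_C/T_H = 1 − 294.15/555.93 = 0.4709.
W_total = η_total · Q_H = 0.4709 × 314 = 148 kW.

Ẇ_total ≈ 148 kW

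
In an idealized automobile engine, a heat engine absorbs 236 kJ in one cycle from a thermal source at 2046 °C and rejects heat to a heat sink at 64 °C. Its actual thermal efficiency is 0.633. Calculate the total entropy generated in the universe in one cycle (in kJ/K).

ΔS_univ ≈ 0.155 kJ/K

T_H = 2046 °C → 2046 + 273.15 = 2319.15 K.
T_C = 64 °C → 64 + 273.15 = 337.15 K.
W = η·Q_H = 0.633 × 236 = 149.4 kJ, so Q_C = Q_H − W = 86.61 kJ.
Entropy balance on the reservoirs: −Q_H/T_H = -0.1018 kJ/K, +Q_C/T_C = 0.2569 kJ/K.
ΔS_univ = −Q_H/T_H + Q_C/T_C = 0.155 kJ/K (> 0, since η = 0.633 < η_Carnot = 0.855).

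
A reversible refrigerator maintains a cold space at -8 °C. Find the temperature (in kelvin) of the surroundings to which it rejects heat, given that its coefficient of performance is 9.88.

T_C = -8 °C → -8 + 273.15 = 265.15 K.
COP_R = T_C/(T_H − T_C) ⇒ T_H = T_C·(1 + 1/COP_R) = 265.15 × (1 + 1/9.88) = 292 K.

T_H ≈ 292 K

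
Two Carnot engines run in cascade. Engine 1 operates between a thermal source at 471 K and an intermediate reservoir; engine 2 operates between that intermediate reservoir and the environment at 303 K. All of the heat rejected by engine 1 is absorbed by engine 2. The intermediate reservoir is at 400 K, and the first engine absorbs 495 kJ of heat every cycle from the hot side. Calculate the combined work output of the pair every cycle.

W_total ≈ 176.6 kJ

Two reversible stages in series are equivalent to a single Carnot engine between T_H and T_C, so η_total = 1 − T_C/T_H = 1 − 303.00/471.00 = 0.3567.
W_total = η_total · Q_H = 0.3567 × 495 = 176.6 kJ.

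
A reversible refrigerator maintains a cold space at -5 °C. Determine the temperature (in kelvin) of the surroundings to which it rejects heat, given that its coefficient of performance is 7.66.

T_C = -5 °C → -5 + 273.15 = 268.15 K.
COP_R = T_C/(T_H − T_C) ⇒ T_H = T_C·(1 + 1/COP_R) = 268.15 × (1 + 1/7.66) = 303.2 K.

T_H ≈ 303.2 K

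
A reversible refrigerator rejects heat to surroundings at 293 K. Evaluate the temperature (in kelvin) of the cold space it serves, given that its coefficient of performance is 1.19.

COP_R = T_C/(T_H − T_C) ⇒ T_C = T_H·COP_R/(1 + COP_R) = 293.00 × 1.19/(1 + 1.19) = 159.2 K.

T_C ≈ 159.2 K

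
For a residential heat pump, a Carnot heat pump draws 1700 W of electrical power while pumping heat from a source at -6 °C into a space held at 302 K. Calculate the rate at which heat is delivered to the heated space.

T_C = -6 °C → -6 + 273.15 = 267.15 K.
Reversible heating COP: COP_HP = T_H/(T_H − T_C) = 302.00/34.85 = 8.6657.
Q_H = COP_HP · W = 8.6657 × 1700 = 14730 W.

Q̇_H ≈ 14730 W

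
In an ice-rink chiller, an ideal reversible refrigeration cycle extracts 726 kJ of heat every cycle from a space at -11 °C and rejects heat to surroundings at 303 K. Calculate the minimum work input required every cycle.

W_in ≈ 113 kJ

T_C = -11 °C → -11 + 273.15 = 262.15 K.
Carnot COP: COP_R = T_C/(T_H − T_C) = 262.15/40.85 = 6.4174.
W = Q_C/COP_R = 726/6.4174 = 113 kJ.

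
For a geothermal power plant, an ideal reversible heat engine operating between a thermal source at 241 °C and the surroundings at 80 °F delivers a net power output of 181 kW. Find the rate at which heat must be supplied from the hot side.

Q̇_H ≈ 434.2 kW

T_H = 241 °C → 241 + 273.15 = 514.15 K.
T_C = 80 °F → (80 − 32) × 5/9 = 26.67 °C = 299.82 K.
Since the cycle is reversible, η = 1 − T_C/T_H = 1 − 299.82/514.15 = 0.4169.
Q_H = W/η = 181/0.4169 = 434.2 kW.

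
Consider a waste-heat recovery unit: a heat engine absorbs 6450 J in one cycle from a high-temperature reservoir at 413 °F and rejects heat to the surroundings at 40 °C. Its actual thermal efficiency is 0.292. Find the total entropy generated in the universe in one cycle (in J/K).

T_H = 413 °F → (413 − 32) × 5/9 = 211.67 °C = 484.82 K.
T_C = 40 °C → 40 + 273.15 = 313.15 K.
W = η·Q_H = 0.292 × 6450 = 1883 J, so Q_C = Q_H − W = 4567 J.
Reservoir entropy changes: ΔS_H = −Q_H/T_H = −6450/484.82 = -13.30 J/K and ΔS_C = +Q_C/T_C = 4567/313.15 = 14.58 J/K.
ΔS_univ = −Q_H/T_H + Q_C/T_C = 1.28 J/K (> 0, since η = 0.292 < η_Carnot = 0.354).

ΔS_univ ≈ 1.28 J/K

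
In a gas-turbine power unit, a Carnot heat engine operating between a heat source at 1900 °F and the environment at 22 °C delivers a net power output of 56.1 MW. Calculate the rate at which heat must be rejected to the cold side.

T_H = 1900 °F → (1900 − 32) × 5/9 = 1037.78 °C = 1310.93 K.
T_C = 22 °C → 22 + 273.15 = 295.15 K.
Since the cycle is reversible, η = 1 − T_C/T_H = 1 − 295.15/1310.93 = 0.7749.
Since Q_C/Q_H = T_C/T_H and Q_H = W/η, Q_C = W·T_C/(T_H − T_C) = 56.1 × 295.15/1015.78 = 16.3 MW.

Q̇_C ≈ 16.3 MW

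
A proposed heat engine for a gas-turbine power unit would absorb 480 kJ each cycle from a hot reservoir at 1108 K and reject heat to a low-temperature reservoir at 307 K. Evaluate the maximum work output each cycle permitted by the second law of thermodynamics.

No engine can exceed the Carnot limit: η_max = 1 − T_C/T_H = 1 − 307.00/1108.00 = 0.7229.
W_max = η_max · Q_H = 0.7229 × 480 = 347 kJ.

W_max ≈ 347 kJ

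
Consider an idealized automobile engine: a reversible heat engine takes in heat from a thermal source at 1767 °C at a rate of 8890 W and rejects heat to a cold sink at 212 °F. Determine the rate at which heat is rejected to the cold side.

T_H = 1767 °C → 1767 + 273.15 = 2040.15 K.
T_C = 212 °F → (212 − 32) × 5/9 = 100.00 °C = 373.15 K.
For a reversible engine, η = 1 − T_C/T_H = 1 − 373.15/2040.15 = 0.8171.
For a reversible cycle Q_C/Q_H = T_C/T_H, so Q_C = 8890 × 373.15/2040.15 = 1630 W.

Q̇_C ≈ 1630 W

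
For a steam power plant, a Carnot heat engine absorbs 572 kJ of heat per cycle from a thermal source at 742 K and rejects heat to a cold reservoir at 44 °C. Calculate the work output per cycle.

T_C = 44 °C → 44 + 273.15 = 317.15 K.
Since the cycle is reversible, η = 1 − T_C/T_H = 1 − 317.15/742.00 = 0.5726.
W = η·Q_H = 0.5726 × 572 = 327.5 kJ.

W ≈ 327.5 kJ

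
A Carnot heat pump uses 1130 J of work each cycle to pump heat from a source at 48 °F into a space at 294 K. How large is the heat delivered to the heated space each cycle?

T_C = 48 °F → (48 − 32) × 5/9 = 8.89 °C = 282.04 K.
COP_HP = T_H/(T_H − T_C) = 294.00/11.96 = 24.5797.
Q_H = COP_HP · W = 24.5797 × 1130 = 27800 J.

Q_H ≈ 27800 J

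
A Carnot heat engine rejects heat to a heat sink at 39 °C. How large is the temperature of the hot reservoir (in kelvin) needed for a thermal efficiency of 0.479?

T_C = 39 °C → 39 + 273.15 = 312.15 K.
From η = 1 − T_C/T_H, solving for T_H gives T_H = T_C/(1 − η) = 312.15/(1 − 0.479) = 599.1 K.

T_H ≈ 599.1 K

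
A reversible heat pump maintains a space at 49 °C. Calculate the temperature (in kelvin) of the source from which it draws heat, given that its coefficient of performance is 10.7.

T_H = 49 °C → 49 + 273.15 = 322.15 K.
COP_HP = T_H/(T_H − T_C) ⇒ T_C = T_H·(COP_HP − 1)/COP_HP = 322.15 × (10.7 − 1)/10.7 = 292.0 K.

T_C ≈ 292.0 K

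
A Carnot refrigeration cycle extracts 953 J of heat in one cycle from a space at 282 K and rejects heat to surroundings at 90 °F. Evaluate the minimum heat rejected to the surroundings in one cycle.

T_H = 90 °F → (90 − 32) × 5/9 = 32.22 °C = 305.37 K.
For a reversible cycle Q_H/Q_C = T_H/T_C, so Q_H = Q_C·T_H/T_C = 953 × 305.37/282.00 = 1030 J.

Q_H ≈ 1030 J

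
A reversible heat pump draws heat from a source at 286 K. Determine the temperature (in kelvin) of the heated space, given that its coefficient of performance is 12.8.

COP_HP = T_H/(T_H − T_C) ⇒ T_H = T_C·COP_HP/(COP_HP − 1) = 286.00 × 12.8/(12.8 − 1) = 310.2 K.

T_H ≈ 310.2 K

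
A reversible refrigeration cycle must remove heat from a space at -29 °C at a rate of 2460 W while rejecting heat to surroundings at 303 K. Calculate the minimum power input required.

Ẇ_in ≈ 593 W

T_C = -29 °C → -29 + 273.15 = 244.15 K.
For a reversible refrigerator, COP_R = T_C/(T_H − T_C) = 244.15/58.85 = 4.1487.
W = Q_C/COP_R = 2460/4.1487 = 593 W.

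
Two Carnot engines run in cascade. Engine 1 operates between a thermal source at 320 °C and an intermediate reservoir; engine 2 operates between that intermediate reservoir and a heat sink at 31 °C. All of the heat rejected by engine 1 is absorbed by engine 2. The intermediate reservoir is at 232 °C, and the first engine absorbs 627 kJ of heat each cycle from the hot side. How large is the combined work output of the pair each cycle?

T_H = 320 °C → 320 + 273.15 = 593.15 K.
T_C = 31 °C → 31 + 273.15 = 304.15 K.
Two reversible stages in series are equivalent to a single Carnot engine between T_H and T_C, so η_total = 1 − T_C/T_H = 1 − 304.15/593.15 = 0.4872.
W_total = η_total · Q_H = 0.4872 × 627 = 305.5 kJ.

W_total ≈ 305.5 kJ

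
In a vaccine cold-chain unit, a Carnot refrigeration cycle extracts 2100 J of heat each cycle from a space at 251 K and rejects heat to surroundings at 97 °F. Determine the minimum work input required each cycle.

T_H = 97 °F → (97 − 32) × 5/9 = 36.11 °C = 309.26 K.
For a reversible refrigerator, COP_R = T_C/(T_H − T_C) = 251.00/58.26 = 4.3082.
W = Q_C/COP_R = 2100/4.3082 = 487.4 J.

W_in ≈ 487.4 J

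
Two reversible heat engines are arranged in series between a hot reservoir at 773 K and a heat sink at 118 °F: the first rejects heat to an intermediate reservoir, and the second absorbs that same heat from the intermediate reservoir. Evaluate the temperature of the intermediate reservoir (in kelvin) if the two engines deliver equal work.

T_m ≈ 547 K

T_C = 118 °F → (118 − 32) × 5/9 = 47.78 °C = 320.93 K.
For reversible stages Q_m = Q_H·(T_m/T_H). Setting W₁ = Q_H(1 − T_m/T_H) equal to W₂ = Q_m(1 − T_C/T_m) = Q_H·(T_m − T_C)/T_H gives T_H − T_m = T_m − T_C, so T_m = (T_H + T_C)/2 = (773.00 + 320.93)/2 = 547 K.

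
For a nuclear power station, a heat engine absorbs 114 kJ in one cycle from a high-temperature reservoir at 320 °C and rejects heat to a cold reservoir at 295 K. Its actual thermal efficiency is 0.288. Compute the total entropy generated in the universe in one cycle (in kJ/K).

ΔS_univ ≈ 0.08295 kJ/K

T_H = 320 °C → 320 + 273.15 = 593.15 K.
W = η·Q_H = 0.288 × 114 = 32.83 kJ, so Q_C = Q_H − W = 81.17 kJ.
Reservoir entropy changes: ΔS_H = −Q_H/T_H = −114/593.15 = -0.1922 kJ/K and ΔS_C = +Q_C/T_C = 81.17/295.00 = 0.2751 kJ/K.
ΔS_univ = −Q_H/T_H + Q_C/T_C = 0.08295 kJ/K (> 0, since η = 0.288 < η_Carnot = 0.503).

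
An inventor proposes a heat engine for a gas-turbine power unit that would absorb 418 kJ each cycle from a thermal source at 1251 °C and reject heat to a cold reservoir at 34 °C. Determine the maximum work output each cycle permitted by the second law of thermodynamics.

T_H = 1251 °C → 1251 + 273.15 = 1524.15 K.
T_C = 34 °C → 34 + 273.15 = 307.15 K.
The second-law ceiling is the Carnot efficiency, η_max = 1 − T_C/T_H = 1 − 307.15/1524.15 = 0.7985.
W_max = η_max · Q_H = 0.7985 × 418 = 334 kJ.

W_max ≈ 334 kJ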